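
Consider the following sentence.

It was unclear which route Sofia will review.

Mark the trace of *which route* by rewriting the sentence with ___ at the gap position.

In situ: Sofia will review which route.
'which route' is the direct object of 'review'. The gap is right after 'review'.

It was unclear which route Sofia will review ___.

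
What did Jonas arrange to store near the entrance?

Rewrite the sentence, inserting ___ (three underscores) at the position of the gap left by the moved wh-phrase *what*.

In situ: Jonas did arrange to store what near the entrance.
'what' is the direct object of 'store'. The gap is right after 'store'.

What did Jonas arrange to store ___ near the entrance?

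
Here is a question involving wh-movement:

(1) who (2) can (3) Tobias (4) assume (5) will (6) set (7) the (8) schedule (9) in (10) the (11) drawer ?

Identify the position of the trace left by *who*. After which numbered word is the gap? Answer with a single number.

4

In situ: Tobias can assume who will set the schedule in the drawer.
The filler 'who' is interpreted as the subject of the clause embedded under 'assume'. Wh-movement fronts it, leaving a gap right after 'assume':
Who can Tobias assume ___ will set the schedule in the drawer?
'assume' is word 4.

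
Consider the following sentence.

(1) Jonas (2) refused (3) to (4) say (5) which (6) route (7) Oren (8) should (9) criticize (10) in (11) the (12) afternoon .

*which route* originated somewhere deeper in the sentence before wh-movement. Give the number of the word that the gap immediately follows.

9

Pre-movement form: Oren should criticize which route in the afternoon.
The filler 'which route' is interpreted as the direct object of 'criticize'. It moves to the left edge, and the trace sits right after 'criticize':
Jonas refused to say which route Oren should criticize ___ in the afternoon.
'criticize' is word 9.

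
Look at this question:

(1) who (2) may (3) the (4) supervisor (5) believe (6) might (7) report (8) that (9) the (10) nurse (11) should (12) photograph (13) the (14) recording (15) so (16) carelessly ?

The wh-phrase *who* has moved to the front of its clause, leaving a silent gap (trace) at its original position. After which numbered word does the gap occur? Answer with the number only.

In situ: The supervisor may believe who might report that the nurse should photograph the recording so carelessly.
'who' is the subject of the clause embedded under 'believe'. Fronting leaves a gap immediately after 'believe':
Who may the supervisor believe ___ might report that the nurse should photograph the recording so carelessly?
'believe' is word 5.

5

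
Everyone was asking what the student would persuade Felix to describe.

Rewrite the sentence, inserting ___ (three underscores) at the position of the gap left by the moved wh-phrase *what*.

Pre-movement form: The student would persuade Felix to describe what.
'what' is the direct object of 'describe'. The gap is right after 'describe'.

Everyone was asking what the student would persuade Felix to describe ___.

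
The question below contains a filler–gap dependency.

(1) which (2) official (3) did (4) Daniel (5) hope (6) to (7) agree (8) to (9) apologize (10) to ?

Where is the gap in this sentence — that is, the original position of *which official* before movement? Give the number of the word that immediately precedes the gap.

10

Pre-movement form: Daniel did hope to agree to apologize to which official.
'which official' is the object of the preposition 'to'. Wh-movement fronts it, leaving a gap right after 'to':
Which official did Daniel hope to agree to apologize to ___?
'to' is word 10.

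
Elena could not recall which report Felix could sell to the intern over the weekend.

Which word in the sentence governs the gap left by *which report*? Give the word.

Before movement: Felix could sell which report to the intern over the weekend.
'which report' functions as the direct object of 'sell'. It moves to the left edge, and the trace sits right after 'sell':
Elena could not recall which report Felix could sell ___ to the intern over the weekend.

sell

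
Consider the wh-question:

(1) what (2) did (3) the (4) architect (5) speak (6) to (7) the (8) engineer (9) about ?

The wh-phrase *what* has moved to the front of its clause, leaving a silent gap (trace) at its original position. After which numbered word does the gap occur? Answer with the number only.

9

In situ: The architect did speak to the engineer about what.
The filler 'what' is interpreted as the object of the preposition 'about'. It moves to the left edge, and the trace sits right after 'about':
What did the architect speak to the engineer about ___?
'about' is word 9.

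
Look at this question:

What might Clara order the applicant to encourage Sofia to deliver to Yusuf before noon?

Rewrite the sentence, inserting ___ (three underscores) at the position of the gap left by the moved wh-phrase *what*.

What might Clara order the applicant to encourage Sofia to deliver ___ to Yusuf before noon?

In situ: Clara might order the applicant to encourage Sofia to deliver what to Yusuf before noon.
The filler 'what' is interpreted as the direct object of 'deliver'. The gap is right after 'deliver'.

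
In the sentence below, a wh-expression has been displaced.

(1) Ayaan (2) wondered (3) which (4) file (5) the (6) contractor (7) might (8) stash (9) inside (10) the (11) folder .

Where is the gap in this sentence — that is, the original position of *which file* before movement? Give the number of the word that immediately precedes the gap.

Underlying clause: The contractor might stash which file inside the folder.
The filler 'which file' is interpreted as the direct object of 'stash'. It moves to the left edge, and the trace sits right after 'stash':
Ayaan wondered which file the contractor might stash ___ inside the folder.
'stash' is word 8.

8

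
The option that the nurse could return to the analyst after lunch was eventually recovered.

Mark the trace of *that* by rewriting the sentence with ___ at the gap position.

The option that the nurse could return ___ to the analyst after lunch was eventually recovered.

'that' is the direct object of 'return'. The gap is right after 'return'.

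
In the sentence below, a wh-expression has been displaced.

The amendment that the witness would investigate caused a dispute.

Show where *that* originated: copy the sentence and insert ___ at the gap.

The amendment that the witness would investigate ___ caused a dispute.

'that' is the direct object of 'investigate'. The gap is right after 'investigate'.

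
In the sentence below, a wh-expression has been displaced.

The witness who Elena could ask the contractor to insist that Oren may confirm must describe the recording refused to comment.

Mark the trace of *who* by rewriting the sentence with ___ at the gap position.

'who' functions as the subject of the clause embedded under 'confirm'. The gap is right after 'confirm'.

The witness who Elena could ask the contractor to insist that Oren may confirm ___ must describe the recording refused to comment.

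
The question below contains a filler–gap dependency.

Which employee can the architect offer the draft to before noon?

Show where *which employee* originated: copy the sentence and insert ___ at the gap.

Which employee can the architect offer the draft to ___ before noon?

In situ: The architect can offer the draft to which employee before noon.
The filler 'which employee' is interpreted as the object of the preposition 'to' (recipient of 'offer'). The gap is right after 'to'.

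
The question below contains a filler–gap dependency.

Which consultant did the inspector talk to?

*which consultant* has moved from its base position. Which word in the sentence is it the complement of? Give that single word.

to

In situ: The inspector did talk to which consultant.
'which consultant' is the object of the preposition 'to'. Fronting leaves a gap immediately after 'to':
Which consultant did the inspector talk to ___?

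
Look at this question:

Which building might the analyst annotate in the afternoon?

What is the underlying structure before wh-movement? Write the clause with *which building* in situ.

'which building' functions as the direct object of 'annotate'. Wh-movement fronts it, leaving a gap right after 'annotate':
Which building might the analyst annotate ___ in the afternoon?

The analyst might annotate which building in the afternoon.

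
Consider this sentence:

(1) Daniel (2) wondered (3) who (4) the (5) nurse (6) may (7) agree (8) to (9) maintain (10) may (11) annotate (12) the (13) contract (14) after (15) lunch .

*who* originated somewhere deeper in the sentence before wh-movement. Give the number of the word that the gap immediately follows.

In situ: The nurse may agree to maintain who may annotate the contract after lunch.
'who' functions as the subject of the clause embedded under 'maintain'. Fronting leaves a gap immediately after 'maintain':
Daniel wondered who the nurse may agree to maintain ___ may annotate the contract after lunch.
'maintain' is word 9.

9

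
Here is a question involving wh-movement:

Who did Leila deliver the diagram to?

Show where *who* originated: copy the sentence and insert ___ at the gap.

Pre-movement form: Leila did deliver the diagram to who.
The filler 'who' is interpreted as the object of the preposition 'to' (recipient of 'deliver'). The gap is right after 'to'.

Who did Leila deliver the diagram to ___?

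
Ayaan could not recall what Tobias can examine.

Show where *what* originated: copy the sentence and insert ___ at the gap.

Ayaan could not recall what Tobias can examine ___.

Underlying clause: Tobias can examine what.
'what' functions as the direct object of 'examine'. The gap is right after 'examine'.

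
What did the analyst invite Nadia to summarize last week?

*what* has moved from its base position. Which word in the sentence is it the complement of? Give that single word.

summarize

Underlying clause: The analyst did invite Nadia to summarize what last week.
'what' functions as the direct object of 'summarize'. Wh-movement fronts it, leaving a gap right after 'summarize':
What did the analyst invite Nadia to summarize ___ last week?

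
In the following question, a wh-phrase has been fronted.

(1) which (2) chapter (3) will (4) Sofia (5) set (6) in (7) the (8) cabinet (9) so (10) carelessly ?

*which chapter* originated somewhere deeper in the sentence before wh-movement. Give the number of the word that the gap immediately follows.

5

In situ: Sofia will set which chapter in the cabinet so carelessly.
'which chapter' functions as the direct object of 'set'. Fronting leaves a gap immediately after 'set':
Which chapter will Sofia set ___ in the cabinet so carelessly?
'set' is word 5.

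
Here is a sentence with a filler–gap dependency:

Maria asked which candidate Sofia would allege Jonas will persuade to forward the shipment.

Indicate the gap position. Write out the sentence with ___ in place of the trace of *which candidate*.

Maria asked which candidate Sofia would allege Jonas will persuade ___ to forward the shipment.

Underlying clause: Sofia would allege Jonas will persuade which candidate to forward the shipment.
'which candidate' functions as the direct object of 'persuade'. The gap is right after 'persuade'.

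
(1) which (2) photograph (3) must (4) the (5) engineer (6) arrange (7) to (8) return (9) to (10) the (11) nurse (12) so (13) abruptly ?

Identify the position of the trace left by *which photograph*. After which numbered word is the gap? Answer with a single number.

In situ: The engineer must arrange to return which photograph to the nurse so abruptly.
'which photograph' is the direct object of 'return'. It moves to the left edge, and the trace sits right after 'return':
Which photograph must the engineer arrange to return ___ to the nurse so abruptly?
'return' is word 8.

8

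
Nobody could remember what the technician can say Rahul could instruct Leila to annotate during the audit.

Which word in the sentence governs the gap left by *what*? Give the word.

annotate

Before movement: The technician can say Rahul could instruct Leila to annotate what during the audit.
The filler 'what' is interpreted as the direct object of 'annotate'. Wh-movement fronts it, leaving a gap right after 'annotate':
Nobody could remember what the technician can say Rahul could instruct Leila to annotate ___ during the audit.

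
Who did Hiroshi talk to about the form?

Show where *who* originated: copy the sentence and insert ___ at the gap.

Who did Hiroshi talk to ___ about the form?

In situ: Hiroshi did talk to who about the form.
'who' is the object of the preposition 'to'. The gap is right after 'to'.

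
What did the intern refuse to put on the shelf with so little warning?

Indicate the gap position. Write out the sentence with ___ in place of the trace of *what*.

Pre-movement form: The intern did refuse to put what on the shelf with so little warning.
The filler 'what' is interpreted as the direct object of 'put'. The gap is right after 'put'.

What did the intern refuse to put ___ on the shelf with so little warning?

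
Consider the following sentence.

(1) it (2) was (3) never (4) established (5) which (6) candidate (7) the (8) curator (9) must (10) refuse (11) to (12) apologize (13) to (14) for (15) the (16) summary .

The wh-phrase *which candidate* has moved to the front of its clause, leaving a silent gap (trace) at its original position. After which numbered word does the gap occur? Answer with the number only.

13

In situ: The curator must refuse to apologize to which candidate for the summary.
'which candidate' is the object of the preposition 'to'. Wh-movement fronts it, leaving a gap right after 'to':
It was never established which candidate the curator must refuse to apologize to ___ for the summary.
'to' is word 13.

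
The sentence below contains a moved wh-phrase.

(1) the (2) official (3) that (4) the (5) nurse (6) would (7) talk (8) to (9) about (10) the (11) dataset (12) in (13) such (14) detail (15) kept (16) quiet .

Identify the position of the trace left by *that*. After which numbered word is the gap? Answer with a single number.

8

'that' is the object of the preposition 'to'. Fronting leaves a gap immediately after 'to':
The official that the nurse would talk to ___ about the dataset in such detail kept quiet.
'to' is word 8.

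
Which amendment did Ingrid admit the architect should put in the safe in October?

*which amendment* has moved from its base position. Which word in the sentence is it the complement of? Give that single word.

Underlying clause: Ingrid did admit the architect should put which amendment in the safe in October.
The filler 'which amendment' is interpreted as the direct object of 'put'. Wh-movement fronts it, leaving a gap right after 'put':
Which amendment did Ingrid admit the architect should put ___ in the safe in October?

put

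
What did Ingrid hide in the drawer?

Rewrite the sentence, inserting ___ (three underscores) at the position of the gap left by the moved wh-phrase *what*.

Underlying clause: Ingrid did hide what in the drawer.
'what' functions as the direct object of 'hide'. The gap is right after 'hide'.

What did Ingrid hide ___ in the drawer?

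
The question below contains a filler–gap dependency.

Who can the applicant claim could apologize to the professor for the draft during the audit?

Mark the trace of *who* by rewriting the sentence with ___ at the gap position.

Underlying clause: The applicant can claim who could apologize to the professor for the draft during the audit.
'who' is the subject of the clause embedded under 'claim'. The gap is right after 'claim'.

Who can the applicant claim ___ could apologize to the professor for the draft during the audit?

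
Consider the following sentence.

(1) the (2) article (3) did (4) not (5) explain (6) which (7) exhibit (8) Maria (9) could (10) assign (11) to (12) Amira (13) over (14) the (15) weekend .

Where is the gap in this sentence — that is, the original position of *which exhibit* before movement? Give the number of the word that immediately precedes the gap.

10

Before movement: Maria could assign which exhibit to Amira over the weekend.
'which exhibit' functions as the direct object of 'assign'. It moves to the left edge, and the trace sits right after 'assign':
The article did not explain which exhibit Maria could assign ___ to Amira over the weekend.
'assign' is word 10.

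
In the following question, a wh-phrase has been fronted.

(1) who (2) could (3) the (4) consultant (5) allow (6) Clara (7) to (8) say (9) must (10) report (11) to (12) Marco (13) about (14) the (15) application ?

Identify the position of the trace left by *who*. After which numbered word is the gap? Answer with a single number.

8

Pre-movement form: The consultant could allow Clara to say who must report to Marco about the application.
'who' is the subject of the clause embedded under 'say'. Wh-movement fronts it, leaving a gap right after 'say':
Who could the consultant allow Clara to say ___ must report to Marco about the application?
'say' is word 8.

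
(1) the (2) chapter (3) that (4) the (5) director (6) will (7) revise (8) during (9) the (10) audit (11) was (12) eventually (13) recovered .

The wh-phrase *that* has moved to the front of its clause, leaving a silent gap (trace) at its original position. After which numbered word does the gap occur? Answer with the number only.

7

'that' is the direct object of 'revise'. It moves to the left edge, and the trace sits right after 'revise':
The chapter that the director will revise ___ during the audit was eventually recovered.
'revise' is word 7.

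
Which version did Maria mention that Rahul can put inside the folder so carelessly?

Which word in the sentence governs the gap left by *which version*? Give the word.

put

Before movement: Maria did mention that Rahul can put which version inside the folder so carelessly.
'which version' is the direct object of 'put'. Fronting leaves a gap immediately after 'put':
Which version did Maria mention that Rahul can put ___ inside the folder so carelessly?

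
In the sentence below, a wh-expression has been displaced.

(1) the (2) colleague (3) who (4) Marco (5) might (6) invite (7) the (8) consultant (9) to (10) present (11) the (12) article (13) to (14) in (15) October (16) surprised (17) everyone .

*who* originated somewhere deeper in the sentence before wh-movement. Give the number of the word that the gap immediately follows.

13

The filler 'who' is interpreted as the object of the preposition 'to' (recipient of 'present'). Fronting leaves a gap immediately after 'to':
The colleague who Marco might invite the consultant to present the article to ___ in October surprised everyone.
'to' is word 13.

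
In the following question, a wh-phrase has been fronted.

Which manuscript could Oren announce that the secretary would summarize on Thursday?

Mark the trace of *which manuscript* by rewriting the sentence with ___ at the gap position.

Which manuscript could Oren announce that the secretary would summarize ___ on Thursday?

In situ: Oren could announce that the secretary would summarize which manuscript on Thursday.
'which manuscript' functions as the direct object of 'summarize'. The gap is right after 'summarize'.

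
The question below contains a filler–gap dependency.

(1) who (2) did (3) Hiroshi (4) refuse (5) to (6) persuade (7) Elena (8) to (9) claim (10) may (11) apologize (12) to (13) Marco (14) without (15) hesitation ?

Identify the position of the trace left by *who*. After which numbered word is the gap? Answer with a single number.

Before movement: Hiroshi did refuse to persuade Elena to claim who may apologize to Marco without hesitation.
'who' functions as the subject of the clause embedded under 'claim'. Fronting leaves a gap immediately after 'claim':
Who did Hiroshi refuse to persuade Elena to claim ___ may apologize to Marco without hesitation?
'claim' is word 9.

9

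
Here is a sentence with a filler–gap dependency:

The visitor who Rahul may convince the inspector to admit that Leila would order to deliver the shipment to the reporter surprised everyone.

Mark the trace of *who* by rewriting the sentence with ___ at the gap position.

The visitor who Rahul may convince the inspector to admit that Leila would order ___ to deliver the shipment to the reporter surprised everyone.

'who' is the direct object of 'order'. The gap is right after 'order'.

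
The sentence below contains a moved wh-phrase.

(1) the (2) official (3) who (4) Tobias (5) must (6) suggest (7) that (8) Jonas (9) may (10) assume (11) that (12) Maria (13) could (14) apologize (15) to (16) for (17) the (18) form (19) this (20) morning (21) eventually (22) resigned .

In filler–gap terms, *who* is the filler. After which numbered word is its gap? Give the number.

15

'who' functions as the object of the preposition 'to'. It moves to the left edge, and the trace sits right after 'to':
The official who Tobias must suggest that Jonas may assume that Maria could apologize to ___ for the form this morning eventually resigned.
'to' is word 15.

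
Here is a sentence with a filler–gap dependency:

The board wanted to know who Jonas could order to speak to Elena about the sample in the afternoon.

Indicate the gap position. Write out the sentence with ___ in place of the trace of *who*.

The board wanted to know who Jonas could order ___ to speak to Elena about the sample in the afternoon.

Before movement: Jonas could order who to speak to Elena about the sample in the afternoon.
'who' functions as the direct object of 'order'. The gap is right after 'order'.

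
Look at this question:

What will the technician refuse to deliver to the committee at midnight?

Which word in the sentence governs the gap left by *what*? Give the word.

Before movement: The technician will refuse to deliver what to the committee at midnight.
'what' is the direct object of 'deliver'. It moves to the left edge, and the trace sits right after 'deliver':
What will the technician refuse to deliver ___ to the committee at midnight?

deliver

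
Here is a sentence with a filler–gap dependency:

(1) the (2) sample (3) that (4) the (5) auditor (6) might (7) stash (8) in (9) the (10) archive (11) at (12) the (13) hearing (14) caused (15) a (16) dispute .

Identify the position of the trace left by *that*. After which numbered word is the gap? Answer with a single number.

7

The filler 'that' is interpreted as the direct object of 'stash'. It moves to the left edge, and the trace sits right after 'stash':
The sample that the auditor might stash ___ in the archive at the hearing caused a dispute.
'stash' is word 7.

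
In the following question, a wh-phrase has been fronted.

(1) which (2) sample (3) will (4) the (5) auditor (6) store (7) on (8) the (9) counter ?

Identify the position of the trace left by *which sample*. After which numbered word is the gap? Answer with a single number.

Before movement: The auditor will store which sample on the counter.
'which sample' functions as the direct object of 'store'. Fronting leaves a gap immediately after 'store':
Which sample will the auditor store ___ on the counter?
'store' is word 6.

6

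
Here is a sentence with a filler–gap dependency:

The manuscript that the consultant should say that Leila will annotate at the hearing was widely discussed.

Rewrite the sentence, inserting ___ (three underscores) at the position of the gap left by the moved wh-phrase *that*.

'that' is the direct object of 'annotate'. The gap is right after 'annotate'.

The manuscript that the consultant should say that Leila will annotate ___ at the hearing was widely discussed.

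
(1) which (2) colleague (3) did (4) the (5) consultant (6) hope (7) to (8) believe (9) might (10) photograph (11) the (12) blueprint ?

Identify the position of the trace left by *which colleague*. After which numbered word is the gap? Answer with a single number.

8

Before movement: The consultant did hope to believe which colleague might photograph the blueprint.
'which colleague' functions as the subject of the clause embedded under 'believe'. It moves to the left edge, and the trace sits right after 'believe':
Which colleague did the consultant hope to believe ___ might photograph the blueprint?
'believe' is word 8.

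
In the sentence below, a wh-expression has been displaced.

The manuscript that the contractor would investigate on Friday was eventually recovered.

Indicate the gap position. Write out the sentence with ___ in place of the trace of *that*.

The manuscript that the contractor would investigate ___ on Friday was eventually recovered.

The filler 'that' is interpreted as the direct object of 'investigate'. The gap is right after 'investigate'.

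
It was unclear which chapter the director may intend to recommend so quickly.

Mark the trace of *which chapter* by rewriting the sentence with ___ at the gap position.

It was unclear which chapter the director may intend to recommend ___ so quickly.

Underlying clause: The director may intend to recommend which chapter so quickly.
'which chapter' functions as the direct object of 'recommend'. The gap is right after 'recommend'.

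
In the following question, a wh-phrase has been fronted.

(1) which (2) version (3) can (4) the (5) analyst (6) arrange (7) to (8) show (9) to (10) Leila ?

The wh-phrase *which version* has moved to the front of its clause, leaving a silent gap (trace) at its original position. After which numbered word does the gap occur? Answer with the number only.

Before movement: The analyst can arrange to show which version to Leila.
The filler 'which version' is interpreted as the direct object of 'show'. Wh-movement fronts it, leaving a gap right after 'show':
Which version can the analyst arrange to show ___ to Leila?
'show' is word 8.

8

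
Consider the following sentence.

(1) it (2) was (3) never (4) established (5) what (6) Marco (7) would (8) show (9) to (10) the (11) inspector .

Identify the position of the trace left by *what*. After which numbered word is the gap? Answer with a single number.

In situ: Marco would show what to the inspector.
The filler 'what' is interpreted as the direct object of 'show'. It moves to the left edge, and the trace sits right after 'show':
It was never established what Marco would show ___ to the inspector.
'show' is word 8.

8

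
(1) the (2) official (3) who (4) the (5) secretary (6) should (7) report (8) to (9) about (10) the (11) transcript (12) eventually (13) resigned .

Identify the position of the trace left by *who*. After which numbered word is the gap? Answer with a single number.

'who' is the object of the preposition 'to'. Wh-movement fronts it, leaving a gap right after 'to':
The official who the secretary should report to ___ about the transcript eventually resigned.
'to' is word 8.

8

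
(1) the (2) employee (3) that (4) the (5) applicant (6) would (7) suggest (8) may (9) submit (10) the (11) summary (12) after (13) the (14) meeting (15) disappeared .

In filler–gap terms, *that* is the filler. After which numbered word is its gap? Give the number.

'that' functions as the subject of the clause embedded under 'suggest'. Wh-movement fronts it, leaving a gap right after 'suggest':
The employee that the applicant would suggest ___ may submit the summary after the meeting disappeared.
'suggest' is word 7.

7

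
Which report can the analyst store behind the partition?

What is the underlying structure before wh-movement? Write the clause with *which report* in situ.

'which report' is the direct object of 'store'. It moves to the left edge, and the trace sits right after 'store':
Which report can the analyst store ___ behind the partition?

The analyst can store which report behind the partition.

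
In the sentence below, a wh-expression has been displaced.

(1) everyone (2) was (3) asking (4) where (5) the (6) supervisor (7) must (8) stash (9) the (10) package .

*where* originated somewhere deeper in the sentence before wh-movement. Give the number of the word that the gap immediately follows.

Underlying clause: The supervisor must stash the package where.
'where' is the locative complement of 'stash'. Wh-movement fronts it, leaving a gap right after 'package':
Everyone was asking where the supervisor must stash the package ___.
'package' is word 10.

10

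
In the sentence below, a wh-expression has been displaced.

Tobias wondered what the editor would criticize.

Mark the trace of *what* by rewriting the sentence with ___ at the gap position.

In situ: The editor would criticize what.
'what' functions as the direct object of 'criticize'. The gap is right after 'criticize'.

Tobias wondered what the editor would criticize ___.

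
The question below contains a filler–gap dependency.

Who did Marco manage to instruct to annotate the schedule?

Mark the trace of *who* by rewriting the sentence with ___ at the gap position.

Who did Marco manage to instruct ___ to annotate the schedule?

In situ: Marco did manage to instruct who to annotate the schedule.
'who' is the direct object of 'instruct'. The gap is right after 'instruct'.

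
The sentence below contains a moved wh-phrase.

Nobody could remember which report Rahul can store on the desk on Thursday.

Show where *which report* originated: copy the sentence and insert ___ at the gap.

Nobody could remember which report Rahul can store ___ on the desk on Thursday.

Underlying clause: Rahul can store which report on the desk on Thursday.
The filler 'which report' is interpreted as the direct object of 'store'. The gap is right after 'store'.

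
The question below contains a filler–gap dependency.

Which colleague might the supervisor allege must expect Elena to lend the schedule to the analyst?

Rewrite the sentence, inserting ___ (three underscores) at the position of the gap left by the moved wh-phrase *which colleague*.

Pre-movement form: The supervisor might allege which colleague must expect Elena to lend the schedule to the analyst.
The filler 'which colleague' is interpreted as the subject of the clause embedded under 'allege'. The gap is right after 'allege'.

Which colleague might the supervisor allege ___ must expect Elena to lend the schedule to the analyst?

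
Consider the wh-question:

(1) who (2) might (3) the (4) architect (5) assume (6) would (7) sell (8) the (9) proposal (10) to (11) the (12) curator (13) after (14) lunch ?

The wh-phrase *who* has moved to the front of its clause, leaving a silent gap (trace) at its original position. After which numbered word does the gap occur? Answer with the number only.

In situ: The architect might assume who would sell the proposal to the curator after lunch.
The filler 'who' is interpreted as the subject of the clause embedded under 'assume'. It moves to the left edge, and the trace sits right after 'assume':
Who might the architect assume ___ would sell the proposal to the curator after lunch?
'assume' is word 5.

5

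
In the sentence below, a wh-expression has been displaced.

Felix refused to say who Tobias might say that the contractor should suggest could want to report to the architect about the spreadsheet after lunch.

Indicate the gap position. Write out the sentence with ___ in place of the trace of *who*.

Felix refused to say who Tobias might say that the contractor should suggest ___ could want to report to the architect about the spreadsheet after lunch.

Underlying clause: Tobias might say that the contractor should suggest who could want to report to the architect about the spreadsheet after lunch.
'who' is the subject of the clause embedded under 'suggest'. The gap is right after 'suggest'.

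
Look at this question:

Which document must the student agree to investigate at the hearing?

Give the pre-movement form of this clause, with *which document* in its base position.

The filler 'which document' is interpreted as the direct object of 'investigate'. Fronting leaves a gap immediately after 'investigate':
Which document must the student agree to investigate ___ at the hearing?

The student must agree to investigate which document at the hearing.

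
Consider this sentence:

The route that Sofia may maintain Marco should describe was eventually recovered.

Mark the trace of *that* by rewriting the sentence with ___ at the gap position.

'that' functions as the direct object of 'describe'. The gap is right after 'describe'.

The route that Sofia may maintain Marco should describe ___ was eventually recovered.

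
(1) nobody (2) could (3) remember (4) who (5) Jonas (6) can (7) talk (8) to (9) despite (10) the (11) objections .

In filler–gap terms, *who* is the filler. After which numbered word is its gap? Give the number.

8

Pre-movement form: Jonas can talk to who despite the objections.
'who' functions as the object of the preposition 'to'. Wh-movement fronts it, leaving a gap right after 'to':
Nobody could remember who Jonas can talk to ___ despite the objections.
'to' is word 8.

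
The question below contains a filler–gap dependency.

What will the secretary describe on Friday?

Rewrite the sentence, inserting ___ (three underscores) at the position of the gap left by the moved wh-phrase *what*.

What will the secretary describe ___ on Friday?

Before movement: The secretary will describe what on Friday.
'what' functions as the direct object of 'describe'. The gap is right after 'describe'.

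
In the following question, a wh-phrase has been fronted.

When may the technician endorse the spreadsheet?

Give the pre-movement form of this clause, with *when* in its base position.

The technician may endorse the spreadsheet when.

'when' is the temporal adjunct. Fronting leaves a gap immediately after 'spreadsheet':
When may the technician endorse the spreadsheet ___?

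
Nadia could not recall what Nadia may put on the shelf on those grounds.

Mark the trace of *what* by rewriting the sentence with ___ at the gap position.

In situ: Nadia may put what on the shelf on those grounds.
'what' functions as the direct object of 'put'. The gap is right after 'put'.

Nadia could not recall what Nadia may put ___ on the shelf on those grounds.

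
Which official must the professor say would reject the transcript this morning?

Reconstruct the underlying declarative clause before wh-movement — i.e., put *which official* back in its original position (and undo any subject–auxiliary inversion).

The filler 'which official' is interpreted as the subject of the clause embedded under 'say'. Fronting leaves a gap immediately after 'say':
Which official must the professor say ___ would reject the transcript this morning?

The professor must say which official would reject the transcript this morning.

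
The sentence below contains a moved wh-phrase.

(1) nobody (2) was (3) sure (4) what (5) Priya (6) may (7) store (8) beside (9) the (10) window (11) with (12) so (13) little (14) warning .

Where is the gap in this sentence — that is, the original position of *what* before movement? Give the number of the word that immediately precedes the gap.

7

In situ: Priya may store what beside the window with so little warning.
'what' functions as the direct object of 'store'. Fronting leaves a gap immediately after 'store':
Nobody was sure what Priya may store ___ beside the window with so little warning.
'store' is word 7.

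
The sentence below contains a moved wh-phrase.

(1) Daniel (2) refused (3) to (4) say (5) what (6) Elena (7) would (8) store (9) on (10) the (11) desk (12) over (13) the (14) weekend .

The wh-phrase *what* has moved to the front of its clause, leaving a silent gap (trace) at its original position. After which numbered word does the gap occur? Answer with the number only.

8

In situ: Elena would store what on the desk over the weekend.
'what' functions as the direct object of 'store'. Fronting leaves a gap immediately after 'store':
Daniel refused to say what Elena would store ___ on the desk over the weekend.
'store' is word 8.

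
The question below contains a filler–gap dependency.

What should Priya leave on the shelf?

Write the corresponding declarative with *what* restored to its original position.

The filler 'what' is interpreted as the direct object of 'leave'. Fronting leaves a gap immediately after 'leave':
What should Priya leave ___ on the shelf?

Priya should leave what on the shelf.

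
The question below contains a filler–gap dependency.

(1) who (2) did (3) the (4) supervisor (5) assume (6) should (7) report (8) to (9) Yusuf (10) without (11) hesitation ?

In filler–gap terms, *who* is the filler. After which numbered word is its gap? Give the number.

Before movement: The supervisor did assume who should report to Yusuf without hesitation.
'who' is the subject of the clause embedded under 'assume'. It moves to the left edge, and the trace sits right after 'assume':
Who did the supervisor assume ___ should report to Yusuf without hesitation?
'assume' is word 5.

5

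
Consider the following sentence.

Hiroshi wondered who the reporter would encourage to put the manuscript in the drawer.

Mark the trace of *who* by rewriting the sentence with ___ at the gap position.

Hiroshi wondered who the reporter would encourage ___ to put the manuscript in the drawer.

Pre-movement form: The reporter would encourage who to put the manuscript in the drawer.
'who' is the direct object of 'encourage'. The gap is right after 'encourage'.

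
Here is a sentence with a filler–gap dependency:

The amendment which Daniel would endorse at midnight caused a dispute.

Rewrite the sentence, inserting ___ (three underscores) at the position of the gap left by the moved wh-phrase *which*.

The amendment which Daniel would endorse ___ at midnight caused a dispute.

'which' is the direct object of 'endorse'. The gap is right after 'endorse'.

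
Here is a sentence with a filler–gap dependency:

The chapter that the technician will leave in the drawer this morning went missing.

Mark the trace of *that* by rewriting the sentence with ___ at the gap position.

The chapter that the technician will leave ___ in the drawer this morning went missing.

'that' is the direct object of 'leave'. The gap is right after 'leave'.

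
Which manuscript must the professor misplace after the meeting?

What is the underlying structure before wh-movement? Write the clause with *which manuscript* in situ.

'which manuscript' functions as the direct object of 'misplace'. It moves to the left edge, and the trace sits right after 'misplace':
Which manuscript must the professor misplace ___ after the meeting?

The professor must misplace which manuscript after the meeting.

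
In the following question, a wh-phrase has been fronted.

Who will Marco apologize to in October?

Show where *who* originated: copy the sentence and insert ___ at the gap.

Who will Marco apologize to ___ in October?

In situ: Marco will apologize to who in October.
'who' functions as the object of the preposition 'to'. The gap is right after 'to'.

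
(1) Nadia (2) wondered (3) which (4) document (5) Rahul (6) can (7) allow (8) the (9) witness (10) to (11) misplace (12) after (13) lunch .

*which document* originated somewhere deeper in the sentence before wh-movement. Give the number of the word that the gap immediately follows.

In situ: Rahul can allow the witness to misplace which document after lunch.
'which document' functions as the direct object of 'misplace'. Fronting leaves a gap immediately after 'misplace':
Nadia wondered which document Rahul can allow the witness to misplace ___ after lunch.
'misplace' is word 11.

11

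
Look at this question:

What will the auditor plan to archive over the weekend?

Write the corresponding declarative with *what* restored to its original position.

The auditor will plan to archive what over the weekend.

'what' functions as the direct object of 'archive'. It moves to the left edge, and the trace sits right after 'archive':
What will the auditor plan to archive ___ over the weekend?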